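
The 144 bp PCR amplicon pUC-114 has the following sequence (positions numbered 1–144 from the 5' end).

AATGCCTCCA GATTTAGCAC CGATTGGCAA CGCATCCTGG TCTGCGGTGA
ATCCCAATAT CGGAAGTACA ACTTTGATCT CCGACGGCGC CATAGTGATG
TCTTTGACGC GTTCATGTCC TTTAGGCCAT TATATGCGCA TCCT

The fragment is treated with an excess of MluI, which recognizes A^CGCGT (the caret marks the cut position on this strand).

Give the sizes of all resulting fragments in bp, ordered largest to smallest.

107, 37 bp

The MluI site (ACGCGT) starts at position 107.
MluI cuts after the first base of each site, so after position 107.
Linear molecule, 1 cut → 2 fragments:
  1–107 → 107 bp
  108–144 → 37 bp
Sorted largest to smallest: 107, 37 bp.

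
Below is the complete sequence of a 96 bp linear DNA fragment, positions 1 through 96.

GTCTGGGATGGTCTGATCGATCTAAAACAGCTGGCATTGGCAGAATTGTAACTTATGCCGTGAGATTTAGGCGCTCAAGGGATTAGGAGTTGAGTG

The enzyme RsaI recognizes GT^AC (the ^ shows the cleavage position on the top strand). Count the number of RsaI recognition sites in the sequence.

No occurrence of GTAC is present in the sequence.
RsaI does not cut: 0 sites.

0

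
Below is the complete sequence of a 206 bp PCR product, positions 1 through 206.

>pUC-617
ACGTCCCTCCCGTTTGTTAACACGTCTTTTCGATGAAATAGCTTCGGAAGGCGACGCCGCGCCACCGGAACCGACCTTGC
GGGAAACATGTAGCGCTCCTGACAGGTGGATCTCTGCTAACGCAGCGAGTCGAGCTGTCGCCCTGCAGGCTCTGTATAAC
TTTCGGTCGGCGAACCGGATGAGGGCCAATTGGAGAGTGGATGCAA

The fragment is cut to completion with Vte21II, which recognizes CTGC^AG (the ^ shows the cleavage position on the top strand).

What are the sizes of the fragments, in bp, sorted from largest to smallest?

The Vte21II site (CTGCAG) starts at position 143.
Vte21II cuts after base 4 of each site, so after position 146.
Linear molecule, 1 cut → 2 fragments:
  1–146 → 146 bp
  147–206 → 60 bp
Sorted largest to smallest: 146, 60 bp.

146, 60 bp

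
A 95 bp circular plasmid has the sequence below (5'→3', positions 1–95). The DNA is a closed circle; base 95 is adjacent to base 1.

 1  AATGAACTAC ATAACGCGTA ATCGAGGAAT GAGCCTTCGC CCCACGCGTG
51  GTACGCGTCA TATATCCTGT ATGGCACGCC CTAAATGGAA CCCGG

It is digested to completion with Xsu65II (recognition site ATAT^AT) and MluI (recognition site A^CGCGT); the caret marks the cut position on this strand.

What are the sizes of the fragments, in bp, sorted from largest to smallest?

46, 30, 10, 9 bp

The Xsu65II site (ATATAT) starts at position 60.
Xsu65II cuts after base 4 of each site, so after position 63.
MluI sites (ACGCGT) start at positions 14, 44, 53.
MluI cuts after the first base of each site, so after positions 14, 44, 53.
Combined cut positions: 14, 44, 53, 63.
Circular molecule, 4 cuts → 4 fragments:
  15–44 → 30 bp
  45–53 → 9 bp
  54–63 → 10 bp
  64–95 then 1–14 → 32 + 14 = 46 bp
Sorted largest to smallest: 46, 30, 10, 9 bp.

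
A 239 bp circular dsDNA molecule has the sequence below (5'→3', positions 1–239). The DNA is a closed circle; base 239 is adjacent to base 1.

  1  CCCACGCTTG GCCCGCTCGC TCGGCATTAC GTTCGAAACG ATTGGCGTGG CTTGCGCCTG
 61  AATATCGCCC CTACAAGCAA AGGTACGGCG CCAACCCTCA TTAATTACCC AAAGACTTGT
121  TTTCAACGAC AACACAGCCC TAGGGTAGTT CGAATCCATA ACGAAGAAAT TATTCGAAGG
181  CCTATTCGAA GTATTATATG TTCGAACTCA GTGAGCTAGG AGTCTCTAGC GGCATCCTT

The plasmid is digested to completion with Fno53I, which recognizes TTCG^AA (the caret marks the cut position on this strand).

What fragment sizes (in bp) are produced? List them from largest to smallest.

Fno53I sites (TTCGAA) start at positions 32, 149, 173, 185, 201.
Fno53I cuts after base 4 of each site, so after positions 35, 152, 176, 188, 204.
Circular molecule, 5 cuts → 5 fragments:
  36–152 → 117 bp
  153–176 → 24 bp
  177–188 → 12 bp
  189–204 → 16 bp
  205–239 then 1–35 → 35 + 35 = 70 bp
Sorted largest to smallest: 117, 70, 24, 16, 12 bp.

117, 70, 24, 16, 12 bp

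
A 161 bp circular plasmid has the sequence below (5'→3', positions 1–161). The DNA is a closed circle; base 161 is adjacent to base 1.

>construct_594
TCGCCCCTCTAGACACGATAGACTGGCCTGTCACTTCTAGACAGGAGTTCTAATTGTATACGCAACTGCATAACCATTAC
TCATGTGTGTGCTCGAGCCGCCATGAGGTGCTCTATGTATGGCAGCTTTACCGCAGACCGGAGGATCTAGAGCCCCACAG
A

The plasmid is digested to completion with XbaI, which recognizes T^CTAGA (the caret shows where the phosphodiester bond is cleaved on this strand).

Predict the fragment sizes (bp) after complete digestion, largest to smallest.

110, 28, 23 bp

XbaI sites (TCTAGA) start at positions 8, 36, 146.
XbaI cuts after the first base of each site, so after positions 8, 36, 146.
Circular molecule, 3 cuts → 3 fragments:
  9–36 → 28 bp
  37–146 → 110 bp
  147–161 then 1–8 → 15 + 8 = 23 bp
Sorted largest to smallest: 110, 28, 23 bp.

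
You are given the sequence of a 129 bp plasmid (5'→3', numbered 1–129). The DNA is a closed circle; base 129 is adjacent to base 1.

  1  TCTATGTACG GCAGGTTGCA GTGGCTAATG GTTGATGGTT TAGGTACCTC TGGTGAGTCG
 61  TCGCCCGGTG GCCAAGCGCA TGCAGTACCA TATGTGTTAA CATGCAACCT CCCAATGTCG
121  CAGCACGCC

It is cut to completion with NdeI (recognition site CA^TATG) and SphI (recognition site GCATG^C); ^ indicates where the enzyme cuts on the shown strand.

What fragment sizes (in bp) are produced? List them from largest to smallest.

121, 8 bp

The NdeI site (CATATG) starts at position 89.
NdeI cuts after base 2 of each site, so after position 90.
The SphI site (GCATGC) starts at position 78.
SphI cuts after base 5 of each site (before the last base), so after position 82.
Combined cut positions: 82, 90.
Circular molecule, 2 cuts → 2 fragments:
  83–90 → 8 bp
  91–129 then 1–82 → 39 + 82 = 121 bp
Sorted largest to smallest: 121, 8 bp.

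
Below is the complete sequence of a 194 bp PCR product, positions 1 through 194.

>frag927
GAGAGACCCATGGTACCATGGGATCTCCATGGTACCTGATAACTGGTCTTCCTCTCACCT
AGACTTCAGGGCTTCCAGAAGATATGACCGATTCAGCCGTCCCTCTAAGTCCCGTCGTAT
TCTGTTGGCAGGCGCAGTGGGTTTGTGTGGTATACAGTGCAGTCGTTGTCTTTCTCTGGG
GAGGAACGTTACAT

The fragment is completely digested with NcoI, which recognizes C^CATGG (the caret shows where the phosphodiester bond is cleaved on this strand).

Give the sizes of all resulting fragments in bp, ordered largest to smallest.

167, 11, 8, 8 bp

NcoI sites (CCATGG) start at positions 8, 16, 27.
NcoI cuts after the first base of each site, so after positions 8, 16, 27.
Linear molecule, 3 cuts → 4 fragments:
  1–8 → 8 bp
  9–16 → 8 bp
  17–27 → 11 bp
  28–194 → 167 bp
Sorted largest to smallest: 167, 11, 8, 8 bp.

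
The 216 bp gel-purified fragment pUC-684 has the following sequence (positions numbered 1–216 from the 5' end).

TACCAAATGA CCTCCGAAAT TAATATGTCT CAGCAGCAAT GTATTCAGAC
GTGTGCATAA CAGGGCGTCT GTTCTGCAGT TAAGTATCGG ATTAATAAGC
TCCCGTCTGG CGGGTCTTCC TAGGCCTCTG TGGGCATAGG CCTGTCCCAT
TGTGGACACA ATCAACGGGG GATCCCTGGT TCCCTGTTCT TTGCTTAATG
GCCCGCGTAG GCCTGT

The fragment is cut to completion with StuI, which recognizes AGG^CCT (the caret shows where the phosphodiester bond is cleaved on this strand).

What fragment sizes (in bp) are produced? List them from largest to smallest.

124, 71, 16, 5 bp

StuI sites (AGGCCT) start at positions 122, 138, 209.
StuI cuts after base 3 of each site, so after positions 124, 140, 211.
Linear molecule, 3 cuts → 4 fragments:
  1–124 → 124 bp
  125–140 → 16 bp
  141–211 → 71 bp
  212–216 → 5 bp
Sorted largest to smallest: 124, 71, 16, 5 bp.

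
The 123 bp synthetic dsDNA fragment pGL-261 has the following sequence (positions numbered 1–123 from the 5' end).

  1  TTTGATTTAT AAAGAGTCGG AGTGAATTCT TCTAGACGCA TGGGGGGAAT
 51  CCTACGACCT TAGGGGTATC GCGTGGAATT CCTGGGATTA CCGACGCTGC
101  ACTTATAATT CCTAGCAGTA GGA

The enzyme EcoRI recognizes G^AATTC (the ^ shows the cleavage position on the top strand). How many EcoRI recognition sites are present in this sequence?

2

GAATTC occurs starting at positions 24, 76.
EcoRI cuts at 2 sites.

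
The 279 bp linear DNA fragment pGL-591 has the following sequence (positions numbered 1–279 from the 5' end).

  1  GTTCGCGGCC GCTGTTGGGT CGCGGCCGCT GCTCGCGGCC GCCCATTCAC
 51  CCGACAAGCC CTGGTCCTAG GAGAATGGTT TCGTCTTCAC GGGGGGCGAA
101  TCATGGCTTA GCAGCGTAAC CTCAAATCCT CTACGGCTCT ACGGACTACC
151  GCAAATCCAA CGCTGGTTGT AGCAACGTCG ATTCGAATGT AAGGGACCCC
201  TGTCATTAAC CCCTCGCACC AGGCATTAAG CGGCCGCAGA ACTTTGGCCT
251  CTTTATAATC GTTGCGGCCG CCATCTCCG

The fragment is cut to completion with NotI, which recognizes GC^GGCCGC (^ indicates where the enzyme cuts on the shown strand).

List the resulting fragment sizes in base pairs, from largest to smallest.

NotI sites (GCGGCCGC) start at positions 5, 22, 35, 230, 264.
NotI cuts after base 2 of each site, so after positions 6, 23, 36, 231, 265.
Linear molecule, 5 cuts → 6 fragments:
  1–6 → 6 bp
  7–23 → 17 bp
  24–36 → 13 bp
  37–231 → 195 bp
  232–265 → 34 bp
  266–279 → 14 bp
Sorted largest to smallest: 195, 34, 17, 14, 13, 6 bp.

195, 34, 17, 14, 13, 6 bp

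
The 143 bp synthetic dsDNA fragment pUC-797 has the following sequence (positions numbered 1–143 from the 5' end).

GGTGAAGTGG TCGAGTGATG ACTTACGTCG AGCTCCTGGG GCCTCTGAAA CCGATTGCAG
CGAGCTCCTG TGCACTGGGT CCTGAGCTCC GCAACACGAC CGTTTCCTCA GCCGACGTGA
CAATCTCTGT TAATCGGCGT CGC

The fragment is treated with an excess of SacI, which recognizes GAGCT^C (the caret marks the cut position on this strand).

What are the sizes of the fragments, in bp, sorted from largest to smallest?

55, 34, 32, 22 bp

SacI sites (GAGCTC) start at positions 30, 62, 84.
SacI cuts after base 5 of each site (before the last base), so after positions 34, 66, 88.
Linear molecule, 3 cuts → 4 fragments:
  1–34 → 34 bp
  35–66 → 32 bp
  67–88 → 22 bp
  89–143 → 55 bp
Sorted largest to smallest: 55, 34, 32, 22 bp.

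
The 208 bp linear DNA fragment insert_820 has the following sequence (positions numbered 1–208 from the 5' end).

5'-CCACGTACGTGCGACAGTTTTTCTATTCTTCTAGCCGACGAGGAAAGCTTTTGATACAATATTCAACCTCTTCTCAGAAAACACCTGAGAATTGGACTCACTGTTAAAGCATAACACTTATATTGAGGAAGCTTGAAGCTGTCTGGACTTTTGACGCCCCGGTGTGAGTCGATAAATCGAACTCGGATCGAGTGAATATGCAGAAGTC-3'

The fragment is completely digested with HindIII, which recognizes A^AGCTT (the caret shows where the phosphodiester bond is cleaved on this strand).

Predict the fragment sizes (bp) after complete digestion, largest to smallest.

84, 79, 45 bp

HindIII sites (AAGCTT) start at positions 45, 129.
HindIII cuts after the first base of each site, so after positions 45, 129.
Linear molecule, 2 cuts → 3 fragments:
  1–45 → 45 bp
  46–129 → 84 bp
  130–208 → 79 bp
Sorted largest to smallest: 84, 79, 45 bp.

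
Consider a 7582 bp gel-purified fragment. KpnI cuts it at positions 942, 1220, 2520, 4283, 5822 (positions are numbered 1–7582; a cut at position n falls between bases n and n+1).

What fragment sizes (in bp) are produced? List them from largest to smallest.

Linear molecule, 5 cuts → 6 fragments:
  942 − 0 = 942 bp
  1220 − 942 = 278 bp
  2520 − 1220 = 1300 bp
  4283 − 2520 = 1763 bp
  5822 − 4283 = 1539 bp
  7582 − 5822 = 1760 bp
Sorted largest to smallest: 1763, 1760, 1539, 1300, 942, 278 bp.

1763, 1760, 1539, 1300, 942, 278 bp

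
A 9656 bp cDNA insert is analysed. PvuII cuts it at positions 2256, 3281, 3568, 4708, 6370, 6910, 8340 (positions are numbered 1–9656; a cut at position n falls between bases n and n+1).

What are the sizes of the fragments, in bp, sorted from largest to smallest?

2256, 1662, 1430, 1316, 1140, 1025, 540, 287 bp

Linear molecule, 7 cuts → 8 fragments:
  2256 − 0 = 2256 bp
  3281 − 2256 = 1025 bp
  3568 − 3281 = 287 bp
  4708 − 3568 = 1140 bp
  6370 − 4708 = 1662 bp
  6910 − 6370 = 540 bp
  8340 − 6910 = 1430 bp
  9656 − 8340 = 1316 bp
Sorted largest to smallest: 2256, 1662, 1430, 1316, 1140, 1025, 540, 287 bp.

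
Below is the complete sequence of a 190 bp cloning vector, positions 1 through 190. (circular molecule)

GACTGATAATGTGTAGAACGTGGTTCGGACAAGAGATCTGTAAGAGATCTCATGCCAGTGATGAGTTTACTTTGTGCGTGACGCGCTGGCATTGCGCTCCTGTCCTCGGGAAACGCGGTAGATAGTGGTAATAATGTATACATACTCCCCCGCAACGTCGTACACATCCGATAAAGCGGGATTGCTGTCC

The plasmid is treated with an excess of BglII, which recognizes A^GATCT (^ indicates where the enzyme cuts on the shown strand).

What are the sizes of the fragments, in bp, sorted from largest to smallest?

BglII sites (AGATCT) start at positions 34, 45.
BglII cuts after the first base of each site, so after positions 34, 45.
Circular molecule, 2 cuts → 2 fragments:
  35–45 → 11 bp
  46–190 then 1–34 → 145 + 34 = 179 bp
Sorted largest to smallest: 179, 11 bp.

179, 11 bp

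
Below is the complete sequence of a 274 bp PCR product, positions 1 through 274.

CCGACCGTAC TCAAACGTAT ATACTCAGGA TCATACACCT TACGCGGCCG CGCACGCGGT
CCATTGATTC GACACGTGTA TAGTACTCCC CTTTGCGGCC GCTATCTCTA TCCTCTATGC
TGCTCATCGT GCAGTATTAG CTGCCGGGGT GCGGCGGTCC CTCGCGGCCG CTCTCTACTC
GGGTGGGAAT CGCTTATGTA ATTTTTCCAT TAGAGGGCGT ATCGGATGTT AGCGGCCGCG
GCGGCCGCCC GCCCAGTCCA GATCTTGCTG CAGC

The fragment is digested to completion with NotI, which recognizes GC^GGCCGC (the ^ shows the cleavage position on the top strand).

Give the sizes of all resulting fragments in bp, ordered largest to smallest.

NotI sites (GCGGCCGC) start at positions 44, 95, 164, 232, 241.
NotI cuts after base 2 of each site, so after positions 45, 96, 165, 233, 242.
Linear molecule, 5 cuts → 6 fragments:
  1–45 → 45 bp
  46–96 → 51 bp
  97–165 → 69 bp
  166–233 → 68 bp
  234–242 → 9 bp
  243–274 → 32 bp
Sorted largest to smallest: 69, 68, 51, 45, 32, 9 bp.

69, 68, 51, 45, 32, 9 bp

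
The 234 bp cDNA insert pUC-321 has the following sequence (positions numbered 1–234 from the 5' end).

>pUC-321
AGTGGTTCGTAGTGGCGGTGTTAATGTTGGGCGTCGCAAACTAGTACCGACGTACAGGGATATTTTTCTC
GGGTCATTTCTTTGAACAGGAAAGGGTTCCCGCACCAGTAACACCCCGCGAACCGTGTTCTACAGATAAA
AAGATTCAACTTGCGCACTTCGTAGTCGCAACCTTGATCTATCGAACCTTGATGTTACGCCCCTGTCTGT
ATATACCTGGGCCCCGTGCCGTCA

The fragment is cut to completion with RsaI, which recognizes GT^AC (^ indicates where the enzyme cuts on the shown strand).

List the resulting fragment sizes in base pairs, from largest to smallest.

RsaI sites (GTAC) start at positions 44, 52.
RsaI cuts after base 2 of each site, so after positions 45, 53.
Linear molecule, 2 cuts → 3 fragments:
  1–45 → 45 bp
  46–53 → 8 bp
  54–234 → 181 bp
Sorted largest to smallest: 181, 45, 8 bp.

181, 45, 8 bp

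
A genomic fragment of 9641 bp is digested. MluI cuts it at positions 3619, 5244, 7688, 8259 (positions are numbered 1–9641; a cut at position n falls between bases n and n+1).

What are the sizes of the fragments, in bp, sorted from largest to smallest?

Linear molecule, 4 cuts → 5 fragments:
  3619 − 0 = 3619 bp
  5244 − 3619 = 1625 bp
  7688 − 5244 = 2444 bp
  8259 − 7688 = 571 bp
  9641 − 8259 = 1382 bp
Sorted largest to smallest: 3619, 2444, 1625, 1382, 571 bp.

3619, 2444, 1625, 1382, 571 bp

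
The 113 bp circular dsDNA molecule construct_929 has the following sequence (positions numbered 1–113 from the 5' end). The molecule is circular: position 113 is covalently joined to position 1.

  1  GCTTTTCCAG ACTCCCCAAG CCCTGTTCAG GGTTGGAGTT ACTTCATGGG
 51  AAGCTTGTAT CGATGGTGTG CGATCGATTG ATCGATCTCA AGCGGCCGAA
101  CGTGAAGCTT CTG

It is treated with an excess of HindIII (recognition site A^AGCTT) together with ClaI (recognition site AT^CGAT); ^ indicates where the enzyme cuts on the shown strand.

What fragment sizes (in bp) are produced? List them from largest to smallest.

59, 23, 14, 9, 8 bp

HindIII sites (AAGCTT) start at positions 51, 105.
HindIII cuts after the first base of each site, so after positions 51, 105.
ClaI sites (ATCGAT) start at positions 59, 73, 81.
ClaI cuts after base 2 of each site, so after positions 60, 74, 82.
Combined cut positions: 51, 60, 74, 82, 105.
Circular molecule, 5 cuts → 5 fragments:
  52–60 → 9 bp
  61–74 → 14 bp
  75–82 → 8 bp
  83–105 → 23 bp
  106–113 then 1–51 → 8 + 51 = 59 bp
Sorted largest to smallest: 59, 23, 14, 9, 8 bp.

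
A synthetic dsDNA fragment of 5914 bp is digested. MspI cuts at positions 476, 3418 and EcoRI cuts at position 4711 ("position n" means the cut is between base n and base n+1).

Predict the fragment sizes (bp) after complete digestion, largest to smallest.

Combined cut positions (sorted): 476, 3418, 4711.
Linear molecule, 3 cuts → 4 fragments:
  476 − 0 = 476 bp
  3418 − 476 = 2942 bp
  4711 − 3418 = 1293 bp
  5914 − 4711 = 1203 bp
Sorted largest to smallest: 2942, 1293, 1203, 476 bp.

2942, 1293, 1203, 476 bp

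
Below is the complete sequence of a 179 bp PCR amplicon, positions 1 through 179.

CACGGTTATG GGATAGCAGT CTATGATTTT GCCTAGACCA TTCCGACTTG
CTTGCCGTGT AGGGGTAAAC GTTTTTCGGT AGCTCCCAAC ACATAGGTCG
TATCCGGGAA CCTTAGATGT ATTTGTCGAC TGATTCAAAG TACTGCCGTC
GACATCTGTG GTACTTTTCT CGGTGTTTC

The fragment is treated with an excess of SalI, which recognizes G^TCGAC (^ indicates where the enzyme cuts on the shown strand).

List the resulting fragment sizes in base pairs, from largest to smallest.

SalI sites (GTCGAC) start at positions 125, 148.
SalI cuts after the first base of each site, so after positions 125, 148.
Linear molecule, 2 cuts → 3 fragments:
  1–125 → 125 bp
  126–148 → 23 bp
  149–179 → 31 bp
Sorted largest to smallest: 125, 31, 23 bp.

125, 31, 23 bp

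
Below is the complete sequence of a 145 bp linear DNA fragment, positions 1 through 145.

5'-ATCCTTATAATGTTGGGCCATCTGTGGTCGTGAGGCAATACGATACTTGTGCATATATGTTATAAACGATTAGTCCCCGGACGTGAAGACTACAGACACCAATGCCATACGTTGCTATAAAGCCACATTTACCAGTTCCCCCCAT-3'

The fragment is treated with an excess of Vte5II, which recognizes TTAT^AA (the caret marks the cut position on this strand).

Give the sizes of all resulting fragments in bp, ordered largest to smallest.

82, 55, 8 bp

Vte5II sites (TTATAA) start at positions 5, 60.
Vte5II cuts after base 4 of each site, so after positions 8, 63.
Linear molecule, 2 cuts → 3 fragments:
  1–8 → 8 bp
  9–63 → 55 bp
  64–145 → 82 bp
Sorted largest to smallest: 82, 55, 8 bp.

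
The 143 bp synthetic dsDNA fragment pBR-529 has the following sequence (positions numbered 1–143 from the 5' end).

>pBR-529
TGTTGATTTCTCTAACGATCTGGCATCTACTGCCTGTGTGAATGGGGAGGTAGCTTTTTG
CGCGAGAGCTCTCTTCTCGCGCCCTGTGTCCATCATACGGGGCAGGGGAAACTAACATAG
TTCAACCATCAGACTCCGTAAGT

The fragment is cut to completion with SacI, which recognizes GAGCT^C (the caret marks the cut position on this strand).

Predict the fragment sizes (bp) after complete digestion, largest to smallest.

73, 70 bp

The SacI site (GAGCTC) starts at position 66.
SacI cuts after base 5 of each site (before the last base), so after position 70.
Linear molecule, 1 cut → 2 fragments:
  1–70 → 70 bp
  71–143 → 73 bp
Sorted largest to smallest: 73, 70 bp.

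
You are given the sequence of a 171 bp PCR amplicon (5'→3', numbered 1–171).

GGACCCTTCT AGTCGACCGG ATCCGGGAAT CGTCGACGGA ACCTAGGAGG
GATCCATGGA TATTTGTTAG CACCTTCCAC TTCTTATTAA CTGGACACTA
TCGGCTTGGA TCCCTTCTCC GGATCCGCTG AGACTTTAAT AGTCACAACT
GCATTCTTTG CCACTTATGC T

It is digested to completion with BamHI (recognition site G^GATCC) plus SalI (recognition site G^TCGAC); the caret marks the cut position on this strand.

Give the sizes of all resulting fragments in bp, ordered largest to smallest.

58, 50, 18, 13, 13, 12, 7 bp

BamHI sites (GGATCC) start at positions 19, 50, 108, 121.
BamHI cuts after the first base of each site, so after positions 19, 50, 108, 121.
SalI sites (GTCGAC) start at positions 12, 32.
SalI cuts after the first base of each site, so after positions 12, 32.
Combined cut positions: 12, 19, 32, 50, 108, 121.
Linear molecule, 6 cuts → 7 fragments:
  1–12 → 12 bp
  13–19 → 7 bp
  20–32 → 13 bp
  33–50 → 18 bp
  51–108 → 58 bp
  109–121 → 13 bp
  122–171 → 50 bp
Sorted largest to smallest: 58, 50, 18, 13, 13, 12, 7 bp.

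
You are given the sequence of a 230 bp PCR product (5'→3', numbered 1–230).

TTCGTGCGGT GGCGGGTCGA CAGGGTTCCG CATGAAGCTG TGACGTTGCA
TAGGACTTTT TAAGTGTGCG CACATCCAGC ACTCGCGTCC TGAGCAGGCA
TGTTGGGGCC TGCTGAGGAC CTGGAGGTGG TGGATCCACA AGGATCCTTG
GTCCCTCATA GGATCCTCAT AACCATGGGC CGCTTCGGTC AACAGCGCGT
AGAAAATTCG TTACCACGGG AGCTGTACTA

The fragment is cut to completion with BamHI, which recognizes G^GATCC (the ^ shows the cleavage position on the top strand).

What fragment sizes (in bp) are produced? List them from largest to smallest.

BamHI sites (GGATCC) start at positions 132, 142, 161.
BamHI cuts after the first base of each site, so after positions 132, 142, 161.
Linear molecule, 3 cuts → 4 fragments:
  1–132 → 132 bp
  133–142 → 10 bp
  143–161 → 19 bp
  162–230 → 69 bp
Sorted largest to smallest: 132, 69, 19, 10 bp.

132, 69, 19, 10 bp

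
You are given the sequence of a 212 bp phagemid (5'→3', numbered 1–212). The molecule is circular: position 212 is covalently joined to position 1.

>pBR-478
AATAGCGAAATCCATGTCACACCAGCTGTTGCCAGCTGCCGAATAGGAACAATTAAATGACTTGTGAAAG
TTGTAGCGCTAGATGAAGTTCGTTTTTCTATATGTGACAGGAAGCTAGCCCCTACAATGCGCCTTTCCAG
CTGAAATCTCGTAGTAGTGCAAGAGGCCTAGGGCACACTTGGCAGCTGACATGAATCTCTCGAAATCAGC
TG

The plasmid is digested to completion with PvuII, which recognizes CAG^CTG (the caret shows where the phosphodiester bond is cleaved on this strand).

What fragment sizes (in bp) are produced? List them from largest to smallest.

105, 45, 28, 24, 10 bp

PvuII sites (CAGCTG) start at positions 23, 33, 138, 183, 207.
PvuII cuts after base 3 of each site, so after positions 25, 35, 140, 185, 209.
Circular molecule, 5 cuts → 5 fragments:
  26–35 → 10 bp
  36–140 → 105 bp
  141–185 → 45 bp
  186–209 → 24 bp
  210–212 then 1–25 → 3 + 25 = 28 bp
Sorted largest to smallest: 105, 45, 28, 24, 10 bp.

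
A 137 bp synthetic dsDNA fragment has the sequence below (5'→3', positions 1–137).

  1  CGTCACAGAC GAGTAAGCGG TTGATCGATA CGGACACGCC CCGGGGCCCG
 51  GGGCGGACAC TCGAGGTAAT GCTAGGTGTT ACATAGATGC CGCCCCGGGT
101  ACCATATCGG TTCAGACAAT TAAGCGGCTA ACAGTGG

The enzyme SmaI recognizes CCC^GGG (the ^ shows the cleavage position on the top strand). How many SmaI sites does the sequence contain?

CCCGGG occurs starting at positions 40, 47, 94.
SmaI cuts at 3 sites.

3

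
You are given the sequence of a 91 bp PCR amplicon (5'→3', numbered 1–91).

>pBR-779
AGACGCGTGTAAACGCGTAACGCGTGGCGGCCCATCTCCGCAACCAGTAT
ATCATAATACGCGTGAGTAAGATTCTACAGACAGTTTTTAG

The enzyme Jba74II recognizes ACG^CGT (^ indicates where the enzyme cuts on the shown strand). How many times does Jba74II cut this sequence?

4

ACGCGT occurs starting at positions 3, 13, 20, 59.
Jba74II cuts at 4 sites.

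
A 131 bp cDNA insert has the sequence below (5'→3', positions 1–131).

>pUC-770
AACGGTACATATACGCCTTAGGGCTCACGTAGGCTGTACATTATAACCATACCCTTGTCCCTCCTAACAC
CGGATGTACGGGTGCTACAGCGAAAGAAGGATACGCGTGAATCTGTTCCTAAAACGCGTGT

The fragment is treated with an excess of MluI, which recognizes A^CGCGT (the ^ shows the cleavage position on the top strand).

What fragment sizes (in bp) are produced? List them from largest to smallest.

MluI sites (ACGCGT) start at positions 103, 124.
MluI cuts after the first base of each site, so after positions 103, 124.
Linear molecule, 2 cuts → 3 fragments:
  1–103 → 103 bp
  104–124 → 21 bp
  125–131 → 7 bp
Sorted largest to smallest: 103, 21, 7 bp.

103, 21, 7 bp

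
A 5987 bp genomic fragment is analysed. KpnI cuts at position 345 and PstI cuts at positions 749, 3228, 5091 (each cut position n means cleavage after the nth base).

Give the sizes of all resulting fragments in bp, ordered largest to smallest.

2479, 1863, 896, 404, 345 bp

Combined cut positions (sorted): 345, 749, 3228, 5091.
Linear molecule, 4 cuts → 5 fragments:
  345 − 0 = 345 bp
  749 − 345 = 404 bp
  3228 − 749 = 2479 bp
  5091 − 3228 = 1863 bp
  5987 − 5091 = 896 bp
Sorted largest to smallest: 2479, 1863, 896, 404, 345 bp.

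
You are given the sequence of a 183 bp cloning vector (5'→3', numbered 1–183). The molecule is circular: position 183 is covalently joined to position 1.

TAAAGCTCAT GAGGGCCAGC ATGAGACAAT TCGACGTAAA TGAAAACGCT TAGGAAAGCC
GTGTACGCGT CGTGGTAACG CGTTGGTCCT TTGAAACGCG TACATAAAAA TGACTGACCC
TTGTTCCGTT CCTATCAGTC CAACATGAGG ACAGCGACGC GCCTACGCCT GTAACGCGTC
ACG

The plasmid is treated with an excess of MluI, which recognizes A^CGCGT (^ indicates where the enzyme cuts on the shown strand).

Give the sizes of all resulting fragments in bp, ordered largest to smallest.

MluI sites (ACGCGT) start at positions 65, 78, 96, 174.
MluI cuts after the first base of each site, so after positions 65, 78, 96, 174.
Circular molecule, 4 cuts → 4 fragments:
  66–78 → 13 bp
  79–96 → 18 bp
  97–174 → 78 bp
  175–183 then 1–65 → 9 + 65 = 74 bp
Sorted largest to smallest: 78, 74, 18, 13 bp.

78, 74, 18, 13 bp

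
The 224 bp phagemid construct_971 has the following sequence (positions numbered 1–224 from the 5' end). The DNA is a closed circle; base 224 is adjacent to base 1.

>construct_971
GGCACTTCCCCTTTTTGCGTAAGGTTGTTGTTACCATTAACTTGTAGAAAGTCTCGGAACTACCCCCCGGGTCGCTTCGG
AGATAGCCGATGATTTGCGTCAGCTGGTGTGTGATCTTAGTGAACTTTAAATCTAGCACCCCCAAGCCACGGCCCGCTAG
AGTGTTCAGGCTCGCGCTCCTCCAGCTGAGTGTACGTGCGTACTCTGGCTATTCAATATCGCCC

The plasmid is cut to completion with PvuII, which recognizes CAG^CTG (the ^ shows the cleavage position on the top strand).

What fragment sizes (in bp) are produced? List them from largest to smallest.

PvuII sites (CAGCTG) start at positions 101, 183.
PvuII cuts after base 3 of each site, so after positions 103, 185.
Circular molecule, 2 cuts → 2 fragments:
  104–185 → 82 bp
  186–224 then 1–103 → 39 + 103 = 142 bp
Sorted largest to smallest: 142, 82 bp.

142, 82 bp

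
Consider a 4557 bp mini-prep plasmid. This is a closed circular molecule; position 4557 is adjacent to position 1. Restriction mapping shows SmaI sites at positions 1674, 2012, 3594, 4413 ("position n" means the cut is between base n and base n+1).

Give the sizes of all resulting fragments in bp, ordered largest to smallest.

1818, 1582, 819, 338 bp

Circular molecule, 4 cuts → 4 fragments:
  2012 − 1674 = 338 bp
  3594 − 2012 = 1582 bp
  4413 − 3594 = 819 bp
  wrap: 4557 − 4413 + 1674 = 1818 bp
Sorted largest to smallest: 1818, 1582, 819, 338 bp.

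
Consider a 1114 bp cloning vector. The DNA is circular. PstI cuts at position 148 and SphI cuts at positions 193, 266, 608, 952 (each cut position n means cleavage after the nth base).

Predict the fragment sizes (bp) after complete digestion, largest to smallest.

Combined cut positions (sorted): 148, 193, 266, 608, 952.
Circular molecule, 5 cuts → 5 fragments:
  193 − 148 = 45 bp
  266 − 193 = 73 bp
  608 − 266 = 342 bp
  952 − 608 = 344 bp
  wrap: 1114 − 952 + 148 = 310 bp
Sorted largest to smallest: 344, 342, 310, 73, 45 bp.

344, 342, 310, 73, 45 bp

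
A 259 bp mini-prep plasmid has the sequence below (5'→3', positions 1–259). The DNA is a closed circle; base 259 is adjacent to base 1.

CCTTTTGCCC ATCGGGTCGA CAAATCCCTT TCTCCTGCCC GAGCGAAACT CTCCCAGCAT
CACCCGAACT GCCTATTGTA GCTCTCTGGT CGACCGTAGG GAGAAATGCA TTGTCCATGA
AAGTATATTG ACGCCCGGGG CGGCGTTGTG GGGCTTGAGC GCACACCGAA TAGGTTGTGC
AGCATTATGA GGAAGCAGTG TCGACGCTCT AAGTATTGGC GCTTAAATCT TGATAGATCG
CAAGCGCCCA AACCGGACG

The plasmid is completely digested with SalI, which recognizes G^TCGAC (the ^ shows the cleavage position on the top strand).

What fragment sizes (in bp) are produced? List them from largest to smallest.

SalI sites (GTCGAC) start at positions 16, 89, 200.
SalI cuts after the first base of each site, so after positions 16, 89, 200.
Circular molecule, 3 cuts → 3 fragments:
  17–89 → 73 bp
  90–200 → 111 bp
  201–259 then 1–16 → 59 + 16 = 75 bp
Sorted largest to smallest: 111, 75, 73 bp.

111, 75, 73 bp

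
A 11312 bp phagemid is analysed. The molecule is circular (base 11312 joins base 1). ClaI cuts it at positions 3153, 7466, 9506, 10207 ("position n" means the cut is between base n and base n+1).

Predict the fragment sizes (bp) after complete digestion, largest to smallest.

Circular molecule, 4 cuts → 4 fragments:
  7466 − 3153 = 4313 bp
  9506 − 7466 = 2040 bp
  10207 − 9506 = 701 bp
  wrap: 11312 − 10207 + 3153 = 4258 bp
Sorted largest to smallest: 4313, 4258, 2040, 701 bp.

4313, 4258, 2040, 701 bp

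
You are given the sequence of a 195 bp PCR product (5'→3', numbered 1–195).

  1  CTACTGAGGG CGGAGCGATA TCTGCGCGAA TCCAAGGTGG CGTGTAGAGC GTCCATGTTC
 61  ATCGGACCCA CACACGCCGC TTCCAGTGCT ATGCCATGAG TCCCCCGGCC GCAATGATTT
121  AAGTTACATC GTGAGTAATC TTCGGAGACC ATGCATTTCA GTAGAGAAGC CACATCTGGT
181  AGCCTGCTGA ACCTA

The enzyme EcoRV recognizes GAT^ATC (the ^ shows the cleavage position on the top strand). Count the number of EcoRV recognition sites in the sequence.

1

GATATC occurs starting at position 17.
EcoRV cuts at 1 site.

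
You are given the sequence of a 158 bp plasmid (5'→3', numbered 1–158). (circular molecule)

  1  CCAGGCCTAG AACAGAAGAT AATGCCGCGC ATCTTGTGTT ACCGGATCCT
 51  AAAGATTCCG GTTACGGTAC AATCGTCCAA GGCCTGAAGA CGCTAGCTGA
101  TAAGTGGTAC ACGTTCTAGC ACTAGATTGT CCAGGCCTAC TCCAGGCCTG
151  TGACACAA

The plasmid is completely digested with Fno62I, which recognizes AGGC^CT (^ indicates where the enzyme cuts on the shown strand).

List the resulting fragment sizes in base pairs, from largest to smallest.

Fno62I sites (AGGCCT) start at positions 3, 80, 133, 144.
Fno62I cuts after base 4 of each site, so after positions 6, 83, 136, 147.
Circular molecule, 4 cuts → 4 fragments:
  7–83 → 77 bp
  84–136 → 53 bp
  137–147 → 11 bp
  148–158 then 1–6 → 11 + 6 = 17 bp
Sorted largest to smallest: 77, 53, 17, 11 bp.

77, 53, 17, 11 bp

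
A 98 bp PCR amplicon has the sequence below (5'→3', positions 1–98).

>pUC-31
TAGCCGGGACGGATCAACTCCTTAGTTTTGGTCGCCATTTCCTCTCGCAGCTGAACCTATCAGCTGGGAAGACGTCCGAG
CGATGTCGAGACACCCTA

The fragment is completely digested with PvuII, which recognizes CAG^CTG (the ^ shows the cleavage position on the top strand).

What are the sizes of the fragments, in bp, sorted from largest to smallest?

50, 35, 13 bp

PvuII sites (CAGCTG) start at positions 48, 61.
PvuII cuts after base 3 of each site, so after positions 50, 63.
Linear molecule, 2 cuts → 3 fragments:
  1–50 → 50 bp
  51–63 → 13 bp
  64–98 → 35 bp
Sorted largest to smallest: 50, 35, 13 bp.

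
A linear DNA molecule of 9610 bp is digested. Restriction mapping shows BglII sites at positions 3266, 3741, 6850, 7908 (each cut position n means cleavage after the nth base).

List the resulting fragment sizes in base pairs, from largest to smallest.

Linear molecule, 4 cuts → 5 fragments:
  3266 − 0 = 3266 bp
  3741 − 3266 = 475 bp
  6850 − 3741 = 3109 bp
  7908 − 6850 = 1058 bp
  9610 − 7908 = 1702 bp
Sorted largest to smallest: 3266, 3109, 1702, 1058, 475 bp.

3266, 3109, 1702, 1058, 475 bp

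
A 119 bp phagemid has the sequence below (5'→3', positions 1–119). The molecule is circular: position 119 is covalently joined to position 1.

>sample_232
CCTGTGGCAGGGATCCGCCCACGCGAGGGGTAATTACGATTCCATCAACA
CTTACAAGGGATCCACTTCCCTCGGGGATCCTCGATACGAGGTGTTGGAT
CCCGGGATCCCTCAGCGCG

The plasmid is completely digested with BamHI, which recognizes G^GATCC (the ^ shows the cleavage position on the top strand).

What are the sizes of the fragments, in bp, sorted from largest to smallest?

48, 25, 21, 17, 8 bp

BamHI sites (GGATCC) start at positions 11, 59, 76, 97, 105.
BamHI cuts after the first base of each site, so after positions 11, 59, 76, 97, 105.
Circular molecule, 5 cuts → 5 fragments:
  12–59 → 48 bp
  60–76 → 17 bp
  77–97 → 21 bp
  98–105 → 8 bp
  106–119 then 1–11 → 14 + 11 = 25 bp
Sorted largest to smallest: 48, 25, 21, 17, 8 bp.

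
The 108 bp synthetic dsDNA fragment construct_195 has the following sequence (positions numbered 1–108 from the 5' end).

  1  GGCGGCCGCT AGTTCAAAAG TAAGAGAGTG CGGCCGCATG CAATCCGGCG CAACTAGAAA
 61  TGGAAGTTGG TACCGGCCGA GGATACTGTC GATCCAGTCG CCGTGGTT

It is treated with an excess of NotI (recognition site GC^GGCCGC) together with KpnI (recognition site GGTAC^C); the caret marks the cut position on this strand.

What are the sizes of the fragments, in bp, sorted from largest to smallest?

42, 35, 28, 3 bp

NotI sites (GCGGCCGC) start at positions 2, 30.
NotI cuts after base 2 of each site, so after positions 3, 31.
The KpnI site (GGTACC) starts at position 69.
KpnI cuts after base 5 of each site (before the last base), so after position 73.
Combined cut positions: 3, 31, 73.
Linear molecule, 3 cuts → 4 fragments:
  1–3 → 3 bp
  4–31 → 28 bp
  32–73 → 42 bp
  74–108 → 35 bp
Sorted largest to smallest: 42, 35, 28, 3 bp.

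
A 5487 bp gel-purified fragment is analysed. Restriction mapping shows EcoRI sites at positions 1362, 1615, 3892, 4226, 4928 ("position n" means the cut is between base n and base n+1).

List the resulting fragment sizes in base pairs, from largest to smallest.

Linear molecule, 5 cuts → 6 fragments:
  1362 − 0 = 1362 bp
  1615 − 1362 = 253 bp
  3892 − 1615 = 2277 bp
  4226 − 3892 = 334 bp
  4928 − 4226 = 702 bp
  5487 − 4928 = 559 bp
Sorted largest to smallest: 2277, 1362, 702, 559, 334, 253 bp.

2277, 1362, 702, 559, 334, 253 bp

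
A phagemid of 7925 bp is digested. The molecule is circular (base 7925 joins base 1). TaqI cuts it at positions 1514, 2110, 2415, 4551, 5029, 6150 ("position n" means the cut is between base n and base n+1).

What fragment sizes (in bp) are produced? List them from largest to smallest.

3289, 2136, 1121, 596, 478, 305 bp

Circular molecule, 6 cuts → 6 fragments:
  2110 − 1514 = 596 bp
  2415 − 2110 = 305 bp
  4551 − 2415 = 2136 bp
  5029 − 4551 = 478 bp
  6150 − 5029 = 1121 bp
  wrap: 7925 − 6150 + 1514 = 3289 bp
Sorted largest to smallest: 3289, 2136, 1121, 596, 478, 305 bp.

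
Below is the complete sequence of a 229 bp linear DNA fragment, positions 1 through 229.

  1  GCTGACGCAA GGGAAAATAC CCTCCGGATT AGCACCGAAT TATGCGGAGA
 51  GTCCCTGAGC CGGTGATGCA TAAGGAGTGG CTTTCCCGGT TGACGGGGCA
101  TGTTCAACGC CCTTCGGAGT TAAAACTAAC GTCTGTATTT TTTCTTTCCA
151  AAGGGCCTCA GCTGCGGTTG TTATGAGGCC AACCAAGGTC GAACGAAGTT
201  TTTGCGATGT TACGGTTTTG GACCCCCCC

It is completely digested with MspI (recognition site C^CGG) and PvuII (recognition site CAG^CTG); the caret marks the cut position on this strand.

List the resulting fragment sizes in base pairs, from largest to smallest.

75, 68, 36, 26, 24 bp

MspI sites (CCGG) start at positions 24, 60, 86.
MspI cuts after the first base of each site, so after positions 24, 60, 86.
The PvuII site (CAGCTG) starts at position 159.
PvuII cuts after base 3 of each site, so after position 161.
Combined cut positions: 24, 60, 86, 161.
Linear molecule, 4 cuts → 5 fragments:
  1–24 → 24 bp
  25–60 → 36 bp
  61–86 → 26 bp
  87–161 → 75 bp
  162–229 → 68 bp
Sorted largest to smallest: 75, 68, 36, 26, 24 bp.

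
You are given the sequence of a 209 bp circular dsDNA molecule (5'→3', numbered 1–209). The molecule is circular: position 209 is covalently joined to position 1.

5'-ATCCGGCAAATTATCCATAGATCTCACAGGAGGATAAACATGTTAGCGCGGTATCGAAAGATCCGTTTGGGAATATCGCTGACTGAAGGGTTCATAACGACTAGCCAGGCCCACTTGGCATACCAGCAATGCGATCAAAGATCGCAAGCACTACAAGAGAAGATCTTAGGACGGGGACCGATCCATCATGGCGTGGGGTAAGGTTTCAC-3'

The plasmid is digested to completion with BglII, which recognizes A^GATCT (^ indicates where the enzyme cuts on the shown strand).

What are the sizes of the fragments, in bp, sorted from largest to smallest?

BglII sites (AGATCT) start at positions 19, 161.
BglII cuts after the first base of each site, so after positions 19, 161.
Circular molecule, 2 cuts → 2 fragments:
  20–161 → 142 bp
  162–209 then 1–19 → 48 + 19 = 67 bp
Sorted largest to smallest: 142, 67 bp.

142, 67 bp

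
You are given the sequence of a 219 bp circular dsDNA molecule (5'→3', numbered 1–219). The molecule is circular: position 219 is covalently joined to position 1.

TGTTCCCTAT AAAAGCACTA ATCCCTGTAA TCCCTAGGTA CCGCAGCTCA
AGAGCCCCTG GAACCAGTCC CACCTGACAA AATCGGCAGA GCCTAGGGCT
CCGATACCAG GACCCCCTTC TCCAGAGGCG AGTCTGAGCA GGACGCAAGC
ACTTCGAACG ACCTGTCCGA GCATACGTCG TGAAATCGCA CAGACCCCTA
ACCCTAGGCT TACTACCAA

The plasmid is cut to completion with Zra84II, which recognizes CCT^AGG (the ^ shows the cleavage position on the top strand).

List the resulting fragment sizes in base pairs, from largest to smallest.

111, 59, 49 bp

Zra84II sites (CCTAGG) start at positions 33, 92, 203.
Zra84II cuts after base 3 of each site, so after positions 35, 94, 205.
Circular molecule, 3 cuts → 3 fragments:
  36–94 → 59 bp
  95–205 → 111 bp
  206–219 then 1–35 → 14 + 35 = 49 bp
Sorted largest to smallest: 111, 59, 49 bp.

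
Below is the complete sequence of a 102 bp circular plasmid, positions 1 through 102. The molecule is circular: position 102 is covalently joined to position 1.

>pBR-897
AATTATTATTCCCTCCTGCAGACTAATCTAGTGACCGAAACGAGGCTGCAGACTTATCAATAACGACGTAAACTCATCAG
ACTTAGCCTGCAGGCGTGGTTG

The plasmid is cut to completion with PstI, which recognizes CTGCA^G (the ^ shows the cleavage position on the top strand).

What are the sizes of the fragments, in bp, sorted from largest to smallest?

PstI sites (CTGCAG) start at positions 16, 46, 88.
PstI cuts after base 5 of each site (before the last base), so after positions 20, 50, 92.
Circular molecule, 3 cuts → 3 fragments:
  21–50 → 30 bp
  51–92 → 42 bp
  93–102 then 1–20 → 10 + 20 = 30 bp
Sorted largest to smallest: 42, 30, 30 bp.

42, 30, 30 bp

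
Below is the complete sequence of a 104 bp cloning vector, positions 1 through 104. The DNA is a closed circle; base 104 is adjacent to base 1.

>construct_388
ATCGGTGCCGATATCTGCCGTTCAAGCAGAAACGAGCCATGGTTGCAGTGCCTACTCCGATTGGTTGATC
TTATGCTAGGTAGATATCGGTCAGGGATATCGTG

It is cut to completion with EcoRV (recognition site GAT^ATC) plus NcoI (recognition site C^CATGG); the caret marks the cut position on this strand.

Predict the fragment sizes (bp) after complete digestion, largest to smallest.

EcoRV sites (GATATC) start at positions 10, 83, 96.
EcoRV cuts after base 3 of each site, so after positions 12, 85, 98.
The NcoI site (CCATGG) starts at position 37.
NcoI cuts after the first base of each site, so after position 37.
Combined cut positions: 12, 37, 85, 98.
Circular molecule, 4 cuts → 4 fragments:
  13–37 → 25 bp
  38–85 → 48 bp
  86–98 → 13 bp
  99–104 then 1–12 → 6 + 12 = 18 bp
Sorted largest to smallest: 48, 25, 18, 13 bp.

48, 25, 18, 13 bp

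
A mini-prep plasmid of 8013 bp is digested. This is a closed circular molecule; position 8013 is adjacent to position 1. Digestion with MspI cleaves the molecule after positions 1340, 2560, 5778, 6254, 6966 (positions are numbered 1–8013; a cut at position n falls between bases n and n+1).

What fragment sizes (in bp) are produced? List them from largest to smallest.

3218, 2387, 1220, 712, 476 bp

Circular molecule, 5 cuts → 5 fragments:
  2560 − 1340 = 1220 bp
  5778 − 2560 = 3218 bp
  6254 − 5778 = 476 bp
  6966 − 6254 = 712 bp
  wrap: 8013 − 6966 + 1340 = 2387 bp
Sorted largest to smallest: 3218, 2387, 1220, 712, 476 bp.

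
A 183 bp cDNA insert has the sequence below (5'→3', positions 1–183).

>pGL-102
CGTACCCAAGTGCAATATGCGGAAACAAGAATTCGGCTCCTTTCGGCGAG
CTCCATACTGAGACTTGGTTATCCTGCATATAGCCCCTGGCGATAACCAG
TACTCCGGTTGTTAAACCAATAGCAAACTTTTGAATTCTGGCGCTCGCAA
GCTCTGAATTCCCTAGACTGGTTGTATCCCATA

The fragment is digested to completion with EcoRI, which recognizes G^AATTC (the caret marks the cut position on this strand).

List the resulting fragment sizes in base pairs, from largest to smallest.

EcoRI sites (GAATTC) start at positions 29, 133, 156.
EcoRI cuts after the first base of each site, so after positions 29, 133, 156.
Linear molecule, 3 cuts → 4 fragments:
  1–29 → 29 bp
  30–133 → 104 bp
  134–156 → 23 bp
  157–183 → 27 bp
Sorted largest to smallest: 104, 29, 27, 23 bp.

104, 29, 27, 23 bp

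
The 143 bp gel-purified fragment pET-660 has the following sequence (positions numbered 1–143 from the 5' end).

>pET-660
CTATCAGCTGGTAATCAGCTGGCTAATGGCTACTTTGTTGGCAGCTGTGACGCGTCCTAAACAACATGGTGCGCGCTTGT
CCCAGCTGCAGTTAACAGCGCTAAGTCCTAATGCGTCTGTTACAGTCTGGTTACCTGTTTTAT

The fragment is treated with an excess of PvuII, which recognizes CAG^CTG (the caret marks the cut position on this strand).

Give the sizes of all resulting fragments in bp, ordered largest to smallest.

PvuII sites (CAGCTG) start at positions 5, 16, 42, 83.
PvuII cuts after base 3 of each site, so after positions 7, 18, 44, 85.
Linear molecule, 4 cuts → 5 fragments:
  1–7 → 7 bp
  8–18 → 11 bp
  19–44 → 26 bp
  45–85 → 41 bp
  86–143 → 58 bp
Sorted largest to smallest: 58, 41, 26, 11, 7 bp.

58, 41, 26, 11, 7 bp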